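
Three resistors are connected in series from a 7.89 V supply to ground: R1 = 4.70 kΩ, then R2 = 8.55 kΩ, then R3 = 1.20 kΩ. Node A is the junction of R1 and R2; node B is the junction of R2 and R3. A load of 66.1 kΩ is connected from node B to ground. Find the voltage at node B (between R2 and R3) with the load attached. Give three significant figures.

V ≈ 0.644 V

At node B, R3 is in parallel with the load: R3‖R_L = 1.179 kΩ.
Below node A the resistance is R2 + (R3‖R_L) = 9.729 kΩ, so V_A = 7.89 × 9.729/14.43 = 5.320 V.
Then V_B = V_A × (R3‖R_L)/(R2 + R3‖R_L) = 5.320 × 1.179/9.729 = 0.644 V.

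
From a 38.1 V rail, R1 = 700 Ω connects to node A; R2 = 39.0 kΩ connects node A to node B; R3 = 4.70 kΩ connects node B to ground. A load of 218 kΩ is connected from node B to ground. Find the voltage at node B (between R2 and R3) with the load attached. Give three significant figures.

At node B, R3 is in parallel with the load: R3‖R_L = 4601 Ω.
Below node A the resistance is R2 + (R3‖R_L) = 43600 Ω, so V_A = 38.1 × 43600/44300 = 37.50 V.
Then V_B = V_A × (R3‖R_L)/(R2 + R3‖R_L) = 37.50 × 4601/43600 = 3.96 V.

V ≈ 3.96 V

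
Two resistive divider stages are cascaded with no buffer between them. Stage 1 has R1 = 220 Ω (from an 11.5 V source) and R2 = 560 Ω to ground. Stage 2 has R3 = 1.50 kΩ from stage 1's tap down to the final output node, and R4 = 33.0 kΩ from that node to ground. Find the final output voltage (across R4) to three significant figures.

V_out ≈ 7.86 V

Stage 2 presents R3+R4 = 34500 Ω as a load on stage 1's tap.
Stage 1's lower leg becomes R2‖(R3+R4) = 551.1 Ω, so V_mid = 11.5 × 551.1/771.1 = 8.219 V.
Stage 2 is itself unloaded: V_out = V_mid × R4/(R3+R4) = 8.219 × 33000/34500 = 7.86 V.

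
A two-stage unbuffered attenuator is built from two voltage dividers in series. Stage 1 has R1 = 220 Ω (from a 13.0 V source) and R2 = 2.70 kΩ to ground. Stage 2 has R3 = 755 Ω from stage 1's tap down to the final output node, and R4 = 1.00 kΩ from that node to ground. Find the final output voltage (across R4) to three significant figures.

V_out ≈ 6.14 V

Stage 2 presents R3+R4 = 1755 Ω as a load on stage 1's tap.
Stage 1's lower leg becomes R2‖(R3+R4) = 1064 Ω, so V_mid = 13.0 × 1064/1284 = 10.77 V.
Stage 2 is itself unloaded: V_out = V_mid × R4/(R3+R4) = 10.77 × 1000/1755 = 6.14 V.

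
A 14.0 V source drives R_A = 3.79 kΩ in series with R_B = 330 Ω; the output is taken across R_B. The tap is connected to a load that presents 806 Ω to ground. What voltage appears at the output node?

V_out ≈ 0.815 V

The load sits in parallel with R_B: R_B‖R_L = (330 × 806) / (330 + 806) = 234.1 Ω.
V_out = 14.0 × 234.1 / (3790 + 234.1) = 14.0 × 234.1/4024 = 0.815 V.
(Unloaded it would have been 1.12 V.)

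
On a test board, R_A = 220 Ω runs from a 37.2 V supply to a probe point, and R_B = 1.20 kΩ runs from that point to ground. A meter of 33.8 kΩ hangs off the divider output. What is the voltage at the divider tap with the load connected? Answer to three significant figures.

The load sits in parallel with R_B: R_B‖R_L = (1200 × 33800) / (1200 + 33800) = 1159 Ω.
V_out = 37.2 × 1159 / (220 + 1159) = 37.2 × 1159/1379 = 31.3 V.

V_out ≈ 31.3 V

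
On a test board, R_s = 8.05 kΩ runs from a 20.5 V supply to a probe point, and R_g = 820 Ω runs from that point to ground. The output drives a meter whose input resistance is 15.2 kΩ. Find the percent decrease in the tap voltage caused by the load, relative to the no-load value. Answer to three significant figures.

The divider's output (Thévenin) resistance is R_s‖R_g = 744.2 Ω.
Fractional drop under load = R_th/(R_th + R_L) = 744.2 / (744.2 + 15200) = 0.04667.
So the output falls by 4.67 %.

4.67 %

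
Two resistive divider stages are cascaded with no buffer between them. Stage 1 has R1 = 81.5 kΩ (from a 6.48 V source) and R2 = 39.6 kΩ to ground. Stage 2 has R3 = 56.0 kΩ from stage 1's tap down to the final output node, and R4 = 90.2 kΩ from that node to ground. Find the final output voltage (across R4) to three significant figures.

Stage 2 presents R3+R4 = 146.2 kΩ as a load on stage 1's tap.
Stage 1's lower leg becomes R2‖(R3+R4) = 31.16 kΩ, so V_mid = 6.48 × 31.16/112.7 = 1.792 V.
Stage 2 is itself unloaded: V_out = V_mid × R4/(R3+R4) = 1.792 × 90.2/146.2 = 1.11 V.

V_out ≈ 1.11 V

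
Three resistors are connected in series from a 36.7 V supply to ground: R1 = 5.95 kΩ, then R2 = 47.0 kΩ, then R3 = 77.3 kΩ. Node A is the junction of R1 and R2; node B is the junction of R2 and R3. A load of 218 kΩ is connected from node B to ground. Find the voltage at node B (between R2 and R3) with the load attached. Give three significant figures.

At node B, R3 is in parallel with the load: R3‖R_L = 57.07 kΩ.
Below node A the resistance is R2 + (R3‖R_L) = 104.1 kΩ, so V_A = 36.7 × 104.1/110.0 = 34.72 V.
Then V_B = V_A × (R3‖R_L)/(R2 + R3‖R_L) = 34.72 × 57.07/104.1 = 19.0 V.

V ≈ 19.0 V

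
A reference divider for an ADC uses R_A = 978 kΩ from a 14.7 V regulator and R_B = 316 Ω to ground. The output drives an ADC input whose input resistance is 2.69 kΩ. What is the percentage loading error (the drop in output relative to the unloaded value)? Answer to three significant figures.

The divider's output (Thévenin) resistance is R_A‖R_B = 315.9 Ω.
Fractional drop under load = R_th/(R_th + R_L) = 315.9 / (315.9 + 2690) = 0.1051.
So the output falls by 10.5 %.

10.5 %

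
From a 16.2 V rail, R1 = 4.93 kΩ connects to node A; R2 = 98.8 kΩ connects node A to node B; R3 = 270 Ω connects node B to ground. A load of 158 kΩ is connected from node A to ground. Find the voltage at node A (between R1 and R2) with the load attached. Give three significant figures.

V ≈ 15.0 V

Below node A the series string R2+R3 = 99070 Ω sits in parallel with the 158000 Ω load: 60890 Ω.
V_A = 16.2 × 60890/(4930 + 60890) = 15.0 V.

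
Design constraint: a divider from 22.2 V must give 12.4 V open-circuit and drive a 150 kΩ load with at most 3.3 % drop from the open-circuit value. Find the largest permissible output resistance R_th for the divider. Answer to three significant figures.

Loading drop = R_th/(R_th + R_L) ≤ 0.0330, so R_th ≤ R_L · ε/(1−ε) = 150 kΩ × 0.0330/0.9670 = 5.12 kΩ.
(Any R1, R2 with R2/(R1+R2) = 0.559 and R1‖R2 ≤ 5.12 kΩ will meet the spec.)

R_th ≤ 5.12 kΩ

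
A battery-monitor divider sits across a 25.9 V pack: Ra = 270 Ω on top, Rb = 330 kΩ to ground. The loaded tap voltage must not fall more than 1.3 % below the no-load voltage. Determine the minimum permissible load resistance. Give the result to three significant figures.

R_L(min) ≈ 20.5 kΩ

Output resistance R_th = Ra‖Rb = (270 × 330000)/330300 = 269.8 Ω.
The fractional drop is R_th/(R_th + R_L); requiring this ≤ 0.0130 gives R_L ≥ R_th(1/0.0130 − 1) = 269.8 × 75.92 = 20.5 kΩ.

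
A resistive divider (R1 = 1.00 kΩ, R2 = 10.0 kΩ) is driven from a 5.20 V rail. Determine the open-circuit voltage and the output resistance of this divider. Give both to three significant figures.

V_th = 4.73 V, R_th = 909 Ω

V_th is the open-circuit tap voltage: 5.20 × 10.0/(1.00 + 10.0) = 4.73 V.
With the supply zeroed, R1 and R2 appear in parallel from the tap: R_th = R1‖R2 = (1.00 × 10.0)/11.00 = 909 Ω.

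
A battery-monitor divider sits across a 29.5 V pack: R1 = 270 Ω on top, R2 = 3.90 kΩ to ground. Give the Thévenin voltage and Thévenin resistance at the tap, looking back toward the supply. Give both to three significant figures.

V_th is the open-circuit tap voltage: 29.5 × 3900/(270 + 3900) = 27.6 V.
With the supply zeroed, R1 and R2 appear in parallel from the tap: R_th = R1‖R2 = (270 × 3900)/4170 = 253 Ω.

V_th = 27.6 V, R_th = 253 Ω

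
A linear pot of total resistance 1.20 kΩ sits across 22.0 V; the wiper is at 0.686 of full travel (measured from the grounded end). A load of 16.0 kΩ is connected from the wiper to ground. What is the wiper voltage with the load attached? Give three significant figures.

V ≈ 14.9 V

The wiper splits the pot into (1−α)R = 376.8 Ω above and αR = 823.2 Ω below.
Lower section ‖ load = 782.9 Ω.
V_wiper = 22.0 × 782.9/(376.8 + 782.9) = 14.9 V.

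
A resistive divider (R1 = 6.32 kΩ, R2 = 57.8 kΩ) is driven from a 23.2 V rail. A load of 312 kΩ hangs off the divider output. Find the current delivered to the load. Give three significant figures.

I_L ≈ 0.0658 mA

R2‖R_L = 48.77 kΩ; V_out = 23.2 × 48.77/55.09 = 20.54 V.
I_L = V_out / R_L = 20.54 / 312 kΩ = 0.0658 mA.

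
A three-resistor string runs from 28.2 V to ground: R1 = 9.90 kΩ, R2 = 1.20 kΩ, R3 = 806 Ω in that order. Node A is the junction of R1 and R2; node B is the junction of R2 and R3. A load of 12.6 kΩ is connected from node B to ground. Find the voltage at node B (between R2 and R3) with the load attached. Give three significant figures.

V ≈ 1.80 V

At node B, R3 is in parallel with the load: R3‖R_L = 757.5 Ω.
Below node A the resistance is R2 + (R3‖R_L) = 1958 Ω, so V_A = 28.2 × 1958/11860 = 4.655 V.
Then V_B = V_A × (R3‖R_L)/(R2 + R3‖R_L) = 4.655 × 757.5/1958 = 1.80 V.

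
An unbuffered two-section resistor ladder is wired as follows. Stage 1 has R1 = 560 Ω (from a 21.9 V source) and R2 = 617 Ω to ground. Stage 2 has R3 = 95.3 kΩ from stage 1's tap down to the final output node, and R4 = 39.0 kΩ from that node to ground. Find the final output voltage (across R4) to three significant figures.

V_out ≈ 3.33 V

Stage 2 presents R3+R4 = 134300 Ω as a load on stage 1's tap.
Stage 1's lower leg becomes R2‖(R3+R4) = 614.2 Ω, so V_mid = 21.9 × 614.2/1174 = 11.46 V.
Stage 2 is itself unloaded: V_out = V_mid × R4/(R3+R4) = 11.46 × 39000/134300 = 3.33 V.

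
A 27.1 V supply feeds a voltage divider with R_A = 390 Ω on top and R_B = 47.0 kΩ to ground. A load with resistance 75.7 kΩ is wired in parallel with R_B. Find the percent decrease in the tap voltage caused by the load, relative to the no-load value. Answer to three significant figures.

The divider's output (Thévenin) resistance is R_A‖R_B = 386.8 Ω.
Fractional drop under load = R_th/(R_th + R_L) = 386.8 / (386.8 + 75700) = 0.005084.
So the output falls by 0.508 %.

0.508 %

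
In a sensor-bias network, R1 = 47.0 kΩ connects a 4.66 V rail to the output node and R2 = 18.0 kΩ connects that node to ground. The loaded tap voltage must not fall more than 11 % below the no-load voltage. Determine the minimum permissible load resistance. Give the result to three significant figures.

R_L(min) ≈ 105 kΩ

Output resistance R_th = R1‖R2 = (47.0 × 18.0)/65.00 = 13.02 kΩ.
The fractional drop is R_th/(R_th + R_L); requiring this ≤ 0.110 gives R_L ≥ R_th(1/0.110 − 1) = 13.02 × 8.091 = 105 kΩ.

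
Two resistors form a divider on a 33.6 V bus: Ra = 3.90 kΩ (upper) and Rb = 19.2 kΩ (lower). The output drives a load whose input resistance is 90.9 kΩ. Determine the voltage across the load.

V_out ≈ 27.0 V

The load sits in parallel with Rb: Rb‖R_L = (19.2 × 90.9) / (19.2 + 90.9) = 15.85 kΩ.
V_out = 33.6 × 15.85 / (3.90 + 15.85) = 33.6 × 15.85/19.75 = 27.0 V.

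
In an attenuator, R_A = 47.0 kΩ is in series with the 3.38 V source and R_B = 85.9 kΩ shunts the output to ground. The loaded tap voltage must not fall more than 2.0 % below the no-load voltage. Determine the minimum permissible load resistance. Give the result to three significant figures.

Output resistance R_th = R_A‖R_B = (47.0 × 85.9)/132.9 = 30.38 kΩ.
The fractional drop is R_th/(R_th + R_L); requiring this ≤ 0.0200 gives R_L ≥ R_th(1/0.0200 − 1) = 30.38 × 49.00 = 1.49 MΩ.

R_L(min) ≈ 1.49 MΩ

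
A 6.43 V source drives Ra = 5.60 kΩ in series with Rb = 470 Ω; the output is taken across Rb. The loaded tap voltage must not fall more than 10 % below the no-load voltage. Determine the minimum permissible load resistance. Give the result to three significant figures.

Output resistance R_th = Ra‖Rb = (5600 × 470)/6070 = 433.6 Ω.
The fractional drop is R_th/(R_th + R_L); requiring this ≤ 0.100 gives R_L ≥ R_th(1/0.100 − 1) = 433.6 × 9.000 = 3.90 kΩ.

R_L(min) ≈ 3.90 kΩ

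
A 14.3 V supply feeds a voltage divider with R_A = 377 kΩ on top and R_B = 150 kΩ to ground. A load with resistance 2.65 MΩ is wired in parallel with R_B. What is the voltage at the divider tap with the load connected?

The load sits in parallel with R_B: R_B‖R_L = (150 × 2650) / (150 + 2650) = 142.0 kΩ.
V_out = 14.3 × 142.0 / (377 + 142.0) = 14.3 × 142.0/519.0 = 3.91 V.
(Unloaded it would have been 4.07 V.)

V_out ≈ 3.91 V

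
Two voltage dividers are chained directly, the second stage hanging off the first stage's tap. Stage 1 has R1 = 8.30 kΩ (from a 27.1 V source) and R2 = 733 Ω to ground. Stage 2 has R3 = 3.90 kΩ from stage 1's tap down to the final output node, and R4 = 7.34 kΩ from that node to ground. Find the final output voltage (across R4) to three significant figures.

Stage 2 presents R3+R4 = 11240 Ω as a load on stage 1's tap.
Stage 1's lower leg becomes R2‖(R3+R4) = 688.1 Ω, so V_mid = 27.1 × 688.1/8988 = 2.075 V.
Stage 2 is itself unloaded: V_out = V_mid × R4/(R3+R4) = 2.075 × 7340/11240 = 1.35 V.

V_out ≈ 1.35 V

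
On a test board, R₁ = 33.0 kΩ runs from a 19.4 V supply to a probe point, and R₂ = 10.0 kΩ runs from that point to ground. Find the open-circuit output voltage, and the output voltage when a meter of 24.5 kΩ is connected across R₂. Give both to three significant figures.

Open-circuit: V = 19.4 × 10.0/(33.0 + 10.0) = 4.51 V.
With the load, R₂ becomes R₂‖R_L = 7.101 kΩ, so V = 19.4 × 7.101/40.10 = 3.44 V.

Unloaded: 4.51 V; loaded: 3.44 V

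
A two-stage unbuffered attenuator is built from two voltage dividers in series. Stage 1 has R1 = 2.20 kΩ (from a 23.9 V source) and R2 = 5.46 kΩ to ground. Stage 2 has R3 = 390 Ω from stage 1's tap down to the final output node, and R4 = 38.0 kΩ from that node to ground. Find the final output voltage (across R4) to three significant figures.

Stage 2 presents R3+R4 = 38390 Ω as a load on stage 1's tap.
Stage 1's lower leg becomes R2‖(R3+R4) = 4780 Ω, so V_mid = 23.9 × 4780/6980 = 16.37 V.
Stage 2 is itself unloaded: V_out = V_mid × R4/(R3+R4) = 16.37 × 38000/38390 = 16.2 V.

V_out ≈ 16.2 V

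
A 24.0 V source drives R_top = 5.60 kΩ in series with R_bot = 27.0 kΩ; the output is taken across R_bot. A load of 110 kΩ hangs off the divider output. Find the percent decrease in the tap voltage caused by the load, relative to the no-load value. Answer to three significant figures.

4.05 %

The divider's output (Thévenin) resistance is R_top‖R_bot = 4.638 kΩ.
Fractional drop under load = R_th/(R_th + R_L) = 4.638 / (4.638 + 110) = 0.04046.
So the output falls by 4.05 %.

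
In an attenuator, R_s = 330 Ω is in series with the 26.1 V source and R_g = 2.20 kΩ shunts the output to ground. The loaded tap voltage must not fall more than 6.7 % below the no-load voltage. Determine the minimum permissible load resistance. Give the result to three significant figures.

Output resistance R_th = R_s‖R_g = (330 × 2200)/2530 = 287.0 Ω.
The fractional drop is R_th/(R_th + R_L); requiring this ≤ 0.0670 gives R_L ≥ R_th(1/0.0670 − 1) = 287.0 × 13.93 = 4.00 kΩ.

R_L(min) ≈ 4.00 kΩ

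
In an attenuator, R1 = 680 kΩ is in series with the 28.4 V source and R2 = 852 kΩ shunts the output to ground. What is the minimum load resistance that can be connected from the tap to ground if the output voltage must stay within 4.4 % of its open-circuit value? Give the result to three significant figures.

R_L(min) ≈ 8.22 MΩ

Output resistance R_th = R1‖R2 = (680 × 852)/1532 = 378.2 kΩ.
The fractional drop is R_th/(R_th + R_L); requiring this ≤ 0.0440 gives R_L ≥ R_th(1/0.0440 − 1) = 378.2 × 21.73 = 8.22 MΩ.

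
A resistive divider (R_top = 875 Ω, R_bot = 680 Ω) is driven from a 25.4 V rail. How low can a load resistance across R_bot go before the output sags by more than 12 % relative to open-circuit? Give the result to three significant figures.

R_L(min) ≈ 2.81 kΩ

Output resistance R_th = R_top‖R_bot = (875 × 680)/1555 = 382.6 Ω.
The fractional drop is R_th/(R_th + R_L); requiring this ≤ 0.120 gives R_L ≥ R_th(1/0.120 − 1) = 382.6 × 7.333 = 2.81 kΩ.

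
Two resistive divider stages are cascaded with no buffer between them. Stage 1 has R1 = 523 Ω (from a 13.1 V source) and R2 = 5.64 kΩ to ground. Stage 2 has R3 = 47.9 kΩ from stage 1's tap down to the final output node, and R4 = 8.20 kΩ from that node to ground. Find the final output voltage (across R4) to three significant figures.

Stage 2 presents R3+R4 = 56100 Ω as a load on stage 1's tap.
Stage 1's lower leg becomes R2‖(R3+R4) = 5125 Ω, so V_mid = 13.1 × 5125/5648 = 11.89 V.
Stage 2 is itself unloaded: V_out = V_mid × R4/(R3+R4) = 11.89 × 8200/56100 = 1.74 V.

V_out ≈ 1.74 V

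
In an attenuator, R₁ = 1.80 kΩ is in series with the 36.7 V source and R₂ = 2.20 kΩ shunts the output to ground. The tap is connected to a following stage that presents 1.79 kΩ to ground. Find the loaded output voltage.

The load sits in parallel with R₂: R₂‖R_L = (2.20 × 1.79) / (2.20 + 1.79) = 0.9870 kΩ.
V_out = 36.7 × 0.9870 / (1.80 + 0.9870) = 36.7 × 0.9870/2.787 = 13.0 V.
(Unloaded it would have been 20.2 V.)

V_out ≈ 13.0 V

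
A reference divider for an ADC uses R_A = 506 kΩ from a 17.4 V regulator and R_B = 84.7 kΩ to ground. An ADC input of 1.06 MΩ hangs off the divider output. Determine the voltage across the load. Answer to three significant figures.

V_out ≈ 2.34 V

The load sits in parallel with R_B: R_B‖R_L = (84.7 × 1060) / (84.7 + 1060) = 78.43 kΩ.
V_out = 17.4 × 78.43 / (506 + 78.43) = 17.4 × 78.43/584.4 = 2.34 V.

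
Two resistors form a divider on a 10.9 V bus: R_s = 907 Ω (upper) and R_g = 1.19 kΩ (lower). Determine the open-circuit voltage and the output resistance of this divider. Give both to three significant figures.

V_th = 6.19 V, R_th = 515 Ω

V_th is the open-circuit tap voltage: 10.9 × 1190/(907 + 1190) = 6.19 V.
With the supply zeroed, R_s and R_g appear in parallel from the tap: R_th = R_s‖R_g = (907 × 1190)/2097 = 515 Ω.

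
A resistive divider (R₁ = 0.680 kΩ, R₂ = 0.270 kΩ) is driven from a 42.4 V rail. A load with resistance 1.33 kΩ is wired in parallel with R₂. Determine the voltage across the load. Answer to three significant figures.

The load sits in parallel with R₂: R₂‖R_L = (270 × 1330) / (270 + 1330) = 224.4 Ω.
V_out = 42.4 × 224.4 / (680 + 224.4) = 42.4 × 224.4/904.4 = 10.5 V.
(Unloaded it would have been 12.1 V.)

V_out ≈ 10.5 V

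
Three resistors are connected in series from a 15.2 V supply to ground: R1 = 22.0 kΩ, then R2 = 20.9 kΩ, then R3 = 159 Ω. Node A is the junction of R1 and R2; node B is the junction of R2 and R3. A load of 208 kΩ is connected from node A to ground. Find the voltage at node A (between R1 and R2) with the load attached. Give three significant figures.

V ≈ 7.07 V

Below node A the series string R2+R3 = 21060 Ω sits in parallel with the 208000 Ω load: 19120 Ω.
V_A = 15.2 × 19120/(22000 + 19120) = 7.07 V.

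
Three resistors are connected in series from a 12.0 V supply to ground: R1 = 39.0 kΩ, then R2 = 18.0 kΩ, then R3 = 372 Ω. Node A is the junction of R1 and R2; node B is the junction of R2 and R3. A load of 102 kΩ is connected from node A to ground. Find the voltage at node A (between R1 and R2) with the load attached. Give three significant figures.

Below node A the series string R2+R3 = 18370 Ω sits in parallel with the 102000 Ω load: 15570 Ω.
V_A = 12.0 × 15570/(39000 + 15570) = 3.42 V.

V ≈ 3.42 V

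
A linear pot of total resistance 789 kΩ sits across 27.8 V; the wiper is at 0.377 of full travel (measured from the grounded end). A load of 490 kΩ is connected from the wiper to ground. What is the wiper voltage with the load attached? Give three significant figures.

The wiper splits the pot into (1−α)R = 491.5 kΩ above and αR = 297.5 kΩ below.
Lower section ‖ load = 185.1 kΩ.
V_wiper = 27.8 × 185.1/(491.5 + 185.1) = 7.60 V.

V ≈ 7.60 V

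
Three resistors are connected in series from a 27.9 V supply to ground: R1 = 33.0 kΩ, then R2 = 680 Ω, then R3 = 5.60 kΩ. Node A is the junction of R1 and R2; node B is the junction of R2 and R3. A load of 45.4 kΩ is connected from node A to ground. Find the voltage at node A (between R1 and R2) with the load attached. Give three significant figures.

Below node A the series string R2+R3 = 6280 Ω sits in parallel with the 45400 Ω load: 5517 Ω.
V_A = 27.9 × 5517/(33000 + 5517) = 4.00 V.

V ≈ 4.00 V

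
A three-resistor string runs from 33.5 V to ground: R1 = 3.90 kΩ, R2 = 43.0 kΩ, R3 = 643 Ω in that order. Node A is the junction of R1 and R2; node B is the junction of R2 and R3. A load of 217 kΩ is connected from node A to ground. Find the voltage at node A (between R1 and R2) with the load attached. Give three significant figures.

Below node A the series string R2+R3 = 43640 Ω sits in parallel with the 217000 Ω load: 36340 Ω.
V_A = 33.5 × 36340/(3900 + 36340) = 30.3 V.

V ≈ 30.3 V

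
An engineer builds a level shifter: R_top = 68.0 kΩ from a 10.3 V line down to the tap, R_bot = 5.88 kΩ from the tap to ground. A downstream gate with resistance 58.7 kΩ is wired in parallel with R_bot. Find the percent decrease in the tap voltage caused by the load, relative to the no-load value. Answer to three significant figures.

Unloaded V = 10.3 × 5.88/73.88 = 0.81976 V.
Loaded: R_bot‖R_L = 5.345 kΩ, giving V = 10.3 × 5.345/73.34 = 0.75056 V.
Drop = (0.81976 − 0.75056) / 0.81976 = 8.44 %.

8.44 %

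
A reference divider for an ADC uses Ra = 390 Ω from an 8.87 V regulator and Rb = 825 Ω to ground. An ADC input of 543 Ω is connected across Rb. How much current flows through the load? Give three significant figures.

I_L ≈ 7.46 mA

Rb‖R_L = 327.5 Ω; V_out = 8.87 × 327.5/717.5 = 4.048 V.
I_L = V_out / R_L = 4.048 / 543 Ω = 7.46 mA.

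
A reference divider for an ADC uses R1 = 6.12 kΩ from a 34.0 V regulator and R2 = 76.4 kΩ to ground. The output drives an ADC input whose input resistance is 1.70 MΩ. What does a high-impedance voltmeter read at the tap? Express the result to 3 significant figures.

V_out ≈ 31.4 V

The load sits in parallel with R2: R2‖R_L = (76.4 × 1700) / (76.4 + 1700) = 73.11 kΩ.
V_out = 34.0 × 73.11 / (6.12 + 73.11) = 34.0 × 73.11/79.23 = 31.4 V.
(Unloaded it would have been 31.5 V.)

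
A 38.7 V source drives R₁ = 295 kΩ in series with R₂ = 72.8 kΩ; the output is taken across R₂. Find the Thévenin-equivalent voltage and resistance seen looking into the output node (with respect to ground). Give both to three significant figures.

V_th = 7.66 V, R_th = 58.4 kΩ

V_th is the open-circuit tap voltage: 38.7 × 72.8/(295 + 72.8) = 7.66 V.
With the supply zeroed, R₁ and R₂ appear in parallel from the tap: R_th = R₁‖R₂ = (295 × 72.8)/367.8 = 58.4 kΩ.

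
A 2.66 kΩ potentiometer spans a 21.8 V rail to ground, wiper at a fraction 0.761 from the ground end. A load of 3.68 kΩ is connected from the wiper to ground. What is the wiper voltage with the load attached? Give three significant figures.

V ≈ 14.7 V

The wiper splits the pot into (1−α)R = 635.7 Ω above and αR = 2024 Ω below.
Lower section ‖ load = 1306 Ω.
V_wiper = 21.8 × 1306/(635.7 + 1306) = 14.7 V.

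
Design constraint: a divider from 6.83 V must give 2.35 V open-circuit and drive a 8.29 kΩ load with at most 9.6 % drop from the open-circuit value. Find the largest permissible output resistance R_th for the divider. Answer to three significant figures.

Loading drop = R_th/(R_th + R_L) ≤ 0.0960, so R_th ≤ R_L · ε/(1−ε) = 8.29 kΩ × 0.0960/0.9040 = 880 Ω.

R_th ≤ 880 Ω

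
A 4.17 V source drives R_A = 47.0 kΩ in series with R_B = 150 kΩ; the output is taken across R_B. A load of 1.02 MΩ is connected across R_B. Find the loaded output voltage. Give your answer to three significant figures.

The load sits in parallel with R_B: R_B‖R_L = (150 × 1020) / (150 + 1020) = 130.8 kΩ.
V_out = 4.17 × 130.8 / (47.0 + 130.8) = 4.17 × 130.8/177.8 = 3.07 V.

V_out ≈ 3.07 V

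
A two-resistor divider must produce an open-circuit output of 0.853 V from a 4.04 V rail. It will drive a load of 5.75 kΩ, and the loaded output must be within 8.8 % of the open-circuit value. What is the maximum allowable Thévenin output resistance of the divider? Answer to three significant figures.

R_th ≤ 555 Ω

Loading drop = R_th/(R_th + R_L) ≤ 0.0880, so R_th ≤ R_L · ε/(1−ε) = 5.75 kΩ × 0.0880/0.9120 = 555 Ω.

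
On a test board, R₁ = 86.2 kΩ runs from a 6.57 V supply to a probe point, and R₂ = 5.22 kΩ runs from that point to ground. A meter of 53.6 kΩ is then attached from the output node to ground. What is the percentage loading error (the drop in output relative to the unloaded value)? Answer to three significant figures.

8.41 %

The divider's output (Thévenin) resistance is R₁‖R₂ = 4.922 kΩ.
Fractional drop under load = R_th/(R_th + R_L) = 4.922 / (4.922 + 53.6) = 0.08410.
So the output falls by 8.41 %.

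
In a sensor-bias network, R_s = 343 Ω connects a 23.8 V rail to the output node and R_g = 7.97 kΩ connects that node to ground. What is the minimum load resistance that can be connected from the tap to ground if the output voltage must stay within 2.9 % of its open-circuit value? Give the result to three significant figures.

R_L(min) ≈ 11.0 kΩ

Output resistance R_th = R_s‖R_g = (343 × 7970)/8313 = 328.8 Ω.
The fractional drop is R_th/(R_th + R_L); requiring this ≤ 0.0290 gives R_L ≥ R_th(1/0.0290 − 1) = 328.8 × 33.48 = 11.0 kΩ.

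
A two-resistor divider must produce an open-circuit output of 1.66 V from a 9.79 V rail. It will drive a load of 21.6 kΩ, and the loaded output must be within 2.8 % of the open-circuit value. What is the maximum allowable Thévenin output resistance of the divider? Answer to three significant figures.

R_th ≤ 622 Ω

Loading drop = R_th/(R_th + R_L) ≤ 0.0280, so R_th ≤ R_L · ε/(1−ε) = 21.6 kΩ × 0.0280/0.9720 = 622 Ω.
(Any R1, R2 with R2/(R1+R2) = 0.170 and R1‖R2 ≤ 622 Ω will meet the spec.)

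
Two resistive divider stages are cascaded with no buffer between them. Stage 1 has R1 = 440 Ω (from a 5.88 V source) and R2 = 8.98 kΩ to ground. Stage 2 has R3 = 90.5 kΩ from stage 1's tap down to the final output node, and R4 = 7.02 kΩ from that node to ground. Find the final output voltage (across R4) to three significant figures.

Stage 2 presents R3+R4 = 97520 Ω as a load on stage 1's tap.
Stage 1's lower leg becomes R2‖(R3+R4) = 8223 Ω, so V_mid = 5.88 × 8223/8663 = 5.581 V.
Stage 2 is itself unloaded: V_out = V_mid × R4/(R3+R4) = 5.581 × 7020/97520 = 0.402 V.

V_out ≈ 0.402 V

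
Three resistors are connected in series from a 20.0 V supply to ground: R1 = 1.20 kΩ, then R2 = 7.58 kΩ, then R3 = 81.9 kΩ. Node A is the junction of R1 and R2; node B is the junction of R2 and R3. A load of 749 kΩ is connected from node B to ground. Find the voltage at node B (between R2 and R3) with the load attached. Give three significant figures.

V ≈ 17.9 V

At node B, R3 is in parallel with the load: R3‖R_L = 73.83 kΩ.
Below node A the resistance is R2 + (R3‖R_L) = 81.41 kΩ, so V_A = 20.0 × 81.41/82.61 = 19.71 V.
Then V_B = V_A × (R3‖R_L)/(R2 + R3‖R_L) = 19.71 × 73.83/81.41 = 17.9 V.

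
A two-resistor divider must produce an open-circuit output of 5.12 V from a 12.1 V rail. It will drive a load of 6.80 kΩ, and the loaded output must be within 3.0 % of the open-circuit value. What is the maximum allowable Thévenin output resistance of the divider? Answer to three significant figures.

Loading drop = R_th/(R_th + R_L) ≤ 0.0300, so R_th ≤ R_L · ε/(1−ε) = 6.80 kΩ × 0.0300/0.9700 = 210 Ω.
(Any R1, R2 with R2/(R1+R2) = 0.423 and R1‖R2 ≤ 210 Ω will meet the spec.)

R_th ≤ 210 Ω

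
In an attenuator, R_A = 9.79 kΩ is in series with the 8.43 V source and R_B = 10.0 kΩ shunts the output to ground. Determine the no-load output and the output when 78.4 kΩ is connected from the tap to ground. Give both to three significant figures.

Unloaded: 4.26 V; loaded: 4.01 V

Open-circuit: V = 8.43 × 10.0/(9.79 + 10.0) = 4.26 V.
With the load, R_B becomes R_B‖R_L = 8.869 kΩ, so V = 8.43 × 8.869/18.66 = 4.01 V.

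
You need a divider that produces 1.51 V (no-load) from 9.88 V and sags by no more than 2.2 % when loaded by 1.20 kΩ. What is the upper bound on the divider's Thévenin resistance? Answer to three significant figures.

Loading drop = R_th/(R_th + R_L) ≤ 0.0220, so R_th ≤ R_L · ε/(1−ε) = 1.20 kΩ × 0.0220/0.9780 = 27.0 Ω.
(Any R1, R2 with R2/(R1+R2) = 0.153 and R1‖R2 ≤ 27.0 Ω will meet the spec.)

R_th ≤ 27.0 Ω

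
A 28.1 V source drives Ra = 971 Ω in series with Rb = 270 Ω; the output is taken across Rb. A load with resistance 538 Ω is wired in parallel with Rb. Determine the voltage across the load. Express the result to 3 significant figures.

The load sits in parallel with Rb: Rb‖R_L = (270 × 538) / (270 + 538) = 179.8 Ω.
V_out = 28.1 × 179.8 / (971 + 179.8) = 28.1 × 179.8/1151 = 4.39 V.

V_out ≈ 4.39 V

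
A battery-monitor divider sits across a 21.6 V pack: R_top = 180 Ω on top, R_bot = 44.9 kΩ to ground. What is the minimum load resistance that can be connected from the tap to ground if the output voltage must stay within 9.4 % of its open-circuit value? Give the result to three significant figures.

Output resistance R_th = R_top‖R_bot = (180 × 44900)/45080 = 179.3 Ω.
The fractional drop is R_th/(R_th + R_L); requiring this ≤ 0.0940 gives R_L ≥ R_th(1/0.0940 − 1) = 179.3 × 9.638 = 1.73 kΩ.

R_L(min) ≈ 1.73 kΩ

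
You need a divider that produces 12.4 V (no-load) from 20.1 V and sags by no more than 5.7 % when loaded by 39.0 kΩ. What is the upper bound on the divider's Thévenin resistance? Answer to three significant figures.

Loading drop = R_th/(R_th + R_L) ≤ 0.0570, so R_th ≤ R_L · ε/(1−ε) = 39.0 kΩ × 0.0570/0.9430 = 2.36 kΩ.
(Any R1, R2 with R2/(R1+R2) = 0.617 and R1‖R2 ≤ 2.36 kΩ will meet the spec.)

R_th ≤ 2.36 kΩ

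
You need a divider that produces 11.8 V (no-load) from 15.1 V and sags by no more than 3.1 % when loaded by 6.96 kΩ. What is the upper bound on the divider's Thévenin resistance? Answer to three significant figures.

R_th ≤ 223 Ω

Loading drop = R_th/(R_th + R_L) ≤ 0.0310, so R_th ≤ R_L · ε/(1−ε) = 6.96 kΩ × 0.0310/0.9690 = 223 Ω.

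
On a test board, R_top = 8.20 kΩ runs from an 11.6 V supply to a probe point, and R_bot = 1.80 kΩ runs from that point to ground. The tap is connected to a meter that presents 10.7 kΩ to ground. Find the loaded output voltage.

V_out ≈ 1.83 V

The load sits in parallel with R_bot: R_bot‖R_L = (1.80 × 10.7) / (1.80 + 10.7) = 1.541 kΩ.
V_out = 11.6 × 1.541 / (8.20 + 1.541) = 11.6 × 1.541/9.741 = 1.83 V.
(Unloaded it would have been 2.09 V.)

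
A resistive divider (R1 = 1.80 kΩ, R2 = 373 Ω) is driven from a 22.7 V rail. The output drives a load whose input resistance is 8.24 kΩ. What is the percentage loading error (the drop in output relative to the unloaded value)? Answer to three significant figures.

3.61 %

The divider's output (Thévenin) resistance is R1‖R2 = 309.0 Ω.
Fractional drop under load = R_th/(R_th + R_L) = 309.0 / (309.0 + 8240) = 0.03614.
So the output falls by 3.61 %.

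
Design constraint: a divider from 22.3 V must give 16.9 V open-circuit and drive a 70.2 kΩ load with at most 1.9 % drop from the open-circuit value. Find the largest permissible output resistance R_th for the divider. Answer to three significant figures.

R_th ≤ 1.36 kΩ

Loading drop = R_th/(R_th + R_L) ≤ 0.0190, so R_th ≤ R_L · ε/(1−ε) = 70.2 kΩ × 0.0190/0.9810 = 1.36 kΩ.
(Any R1, R2 with R2/(R1+R2) = 0.758 and R1‖R2 ≤ 1.36 kΩ will meet the spec.)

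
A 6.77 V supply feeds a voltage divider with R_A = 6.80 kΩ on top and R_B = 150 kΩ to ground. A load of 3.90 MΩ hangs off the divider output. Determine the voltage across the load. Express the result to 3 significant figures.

The load sits in parallel with R_B: R_B‖R_L = (150 × 3900) / (150 + 3900) = 144.4 kΩ.
V_out = 6.77 × 144.4 / (6.80 + 144.4) = 6.77 × 144.4/151.2 = 6.47 V.

V_out ≈ 6.47 V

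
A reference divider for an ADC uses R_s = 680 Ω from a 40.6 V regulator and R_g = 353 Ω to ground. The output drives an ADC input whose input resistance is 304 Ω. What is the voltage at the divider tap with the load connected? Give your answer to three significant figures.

The load sits in parallel with R_g: R_g‖R_L = (353 × 304) / (353 + 304) = 163.3 Ω.
V_out = 40.6 × 163.3 / (680 + 163.3) = 40.6 × 163.3/843.3 = 7.86 V.

V_out ≈ 7.86 V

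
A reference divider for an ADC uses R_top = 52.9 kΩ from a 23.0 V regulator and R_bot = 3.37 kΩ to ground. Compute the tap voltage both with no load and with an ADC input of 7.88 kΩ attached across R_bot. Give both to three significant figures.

Unloaded: 1.38 V; loaded: 0.982 V

Open-circuit: V = 23.0 × 3.37/(52.9 + 3.37) = 1.38 V.
With the load, R_bot becomes R_bot‖R_L = 2.360 kΩ, so V = 23.0 × 2.360/55.26 = 0.982 V.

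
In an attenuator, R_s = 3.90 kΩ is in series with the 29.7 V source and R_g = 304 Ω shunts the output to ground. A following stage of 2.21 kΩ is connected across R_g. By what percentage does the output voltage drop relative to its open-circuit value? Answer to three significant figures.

The divider's output (Thévenin) resistance is R_s‖R_g = 282.0 Ω.
Fractional drop under load = R_th/(R_th + R_L) = 282.0 / (282.0 + 2210) = 0.1132.
So the output falls by 11.3 %.

11.3 %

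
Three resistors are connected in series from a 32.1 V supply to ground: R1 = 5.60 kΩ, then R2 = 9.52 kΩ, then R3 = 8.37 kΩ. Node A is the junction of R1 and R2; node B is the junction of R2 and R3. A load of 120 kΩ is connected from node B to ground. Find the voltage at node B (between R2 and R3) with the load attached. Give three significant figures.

At node B, R3 is in parallel with the load: R3‖R_L = 7.824 kΩ.
Below node A the resistance is R2 + (R3‖R_L) = 17.34 kΩ, so V_A = 32.1 × 17.34/22.94 = 24.27 V.
Then V_B = V_A × (R3‖R_L)/(R2 + R3‖R_L) = 24.27 × 7.824/17.34 = 10.9 V.

V ≈ 10.9 V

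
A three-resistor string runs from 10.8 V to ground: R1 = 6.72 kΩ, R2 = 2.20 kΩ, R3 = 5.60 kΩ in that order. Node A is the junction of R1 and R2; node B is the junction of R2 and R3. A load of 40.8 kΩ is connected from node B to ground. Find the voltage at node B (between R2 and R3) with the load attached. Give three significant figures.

At node B, R3 is in parallel with the load: R3‖R_L = 4.924 kΩ.
Below node A the resistance is R2 + (R3‖R_L) = 7.124 kΩ, so V_A = 10.8 × 7.124/13.84 = 5.558 V.
Then V_B = V_A × (R3‖R_L)/(R2 + R3‖R_L) = 5.558 × 4.924/7.124 = 3.84 V.

V ≈ 3.84 V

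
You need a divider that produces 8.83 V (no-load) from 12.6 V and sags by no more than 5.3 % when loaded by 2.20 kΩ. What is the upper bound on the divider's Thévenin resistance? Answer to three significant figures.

Loading drop = R_th/(R_th + R_L) ≤ 0.0530, so R_th ≤ R_L · ε/(1−ε) = 2.20 kΩ × 0.0530/0.9470 = 123 Ω.

R_th ≤ 123 Ω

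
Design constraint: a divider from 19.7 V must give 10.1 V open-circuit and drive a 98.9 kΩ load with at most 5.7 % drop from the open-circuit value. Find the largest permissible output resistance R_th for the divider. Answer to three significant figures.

Loading drop = R_th/(R_th + R_L) ≤ 0.0570, so R_th ≤ R_L · ε/(1−ε) = 98.9 kΩ × 0.0570/0.9430 = 5.98 kΩ.
(Any R1, R2 with R2/(R1+R2) = 0.513 and R1‖R2 ≤ 5.98 kΩ will meet the spec.)

R_th ≤ 5.98 kΩ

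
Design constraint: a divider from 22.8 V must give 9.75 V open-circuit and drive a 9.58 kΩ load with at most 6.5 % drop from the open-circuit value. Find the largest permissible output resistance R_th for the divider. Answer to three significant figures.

R_th ≤ 666 Ω

Loading drop = R_th/(R_th + R_L) ≤ 0.0650, so R_th ≤ R_L · ε/(1−ε) = 9.58 kΩ × 0.0650/0.9350 = 666 Ω.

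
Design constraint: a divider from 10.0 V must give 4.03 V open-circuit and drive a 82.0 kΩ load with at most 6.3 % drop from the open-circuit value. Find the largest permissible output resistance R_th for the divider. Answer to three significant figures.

Loading drop = R_th/(R_th + R_L) ≤ 0.0630, so R_th ≤ R_L · ε/(1−ε) = 82.0 kΩ × 0.0630/0.9370 = 5.51 kΩ.
(Any R1, R2 with R2/(R1+R2) = 0.403 and R1‖R2 ≤ 5.51 kΩ will meet the spec.)

R_th ≤ 5.51 kΩ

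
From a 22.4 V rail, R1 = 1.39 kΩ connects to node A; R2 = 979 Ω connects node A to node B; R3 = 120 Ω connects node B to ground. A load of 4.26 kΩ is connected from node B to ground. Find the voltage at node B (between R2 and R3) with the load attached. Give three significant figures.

At node B, R3 is in parallel with the load: R3‖R_L = 116.7 Ω.
Below node A the resistance is R2 + (R3‖R_L) = 1096 Ω, so V_A = 22.4 × 1096/2486 = 9.874 V.
Then V_B = V_A × (R3‖R_L)/(R2 + R3‖R_L) = 9.874 × 116.7/1096 = 1.05 V.

V ≈ 1.05 V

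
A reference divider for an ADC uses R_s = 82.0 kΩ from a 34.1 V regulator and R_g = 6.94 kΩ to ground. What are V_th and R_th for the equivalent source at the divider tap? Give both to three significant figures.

V_th is the open-circuit tap voltage: 34.1 × 6.94/(82.0 + 6.94) = 2.66 V.
With the supply zeroed, R_s and R_g appear in parallel from the tap: R_th = R_s‖R_g = (82.0 × 6.94)/88.94 = 6.40 kΩ.

V_th = 2.66 V, R_th = 6.40 kΩ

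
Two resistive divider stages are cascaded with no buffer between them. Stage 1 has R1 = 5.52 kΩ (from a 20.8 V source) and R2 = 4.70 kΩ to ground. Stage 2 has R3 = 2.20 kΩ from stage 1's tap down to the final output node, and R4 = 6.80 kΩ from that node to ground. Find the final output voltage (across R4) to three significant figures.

V_out ≈ 5.64 V

Stage 2 presents R3+R4 = 9.000 kΩ as a load on stage 1's tap.
Stage 1's lower leg becomes R2‖(R3+R4) = 3.088 kΩ, so V_mid = 20.8 × 3.088/8.608 = 7.461 V.
Stage 2 is itself unloaded: V_out = V_mid × R4/(R3+R4) = 7.461 × 6.80/9.000 = 5.64 V.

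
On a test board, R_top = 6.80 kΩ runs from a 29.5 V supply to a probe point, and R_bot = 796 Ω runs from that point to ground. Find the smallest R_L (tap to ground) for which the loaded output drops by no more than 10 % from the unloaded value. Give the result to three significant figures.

R_L(min) ≈ 6.41 kΩ

Output resistance R_th = R_top‖R_bot = (6800 × 796)/7596 = 712.6 Ω.
The fractional drop is R_th/(R_th + R_L); requiring this ≤ 0.100 gives R_L ≥ R_th(1/0.100 − 1) = 712.6 × 9.000 = 6.41 kΩ.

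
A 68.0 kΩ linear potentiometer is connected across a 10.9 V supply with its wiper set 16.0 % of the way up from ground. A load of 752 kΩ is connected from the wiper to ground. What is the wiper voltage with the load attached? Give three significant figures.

V ≈ 1.72 V

The wiper splits the pot into (1−α)R = 57.12 kΩ above and αR = 10.88 kΩ below.
Lower section ‖ load = 10.72 kΩ.
V_wiper = 10.9 × 10.72/(57.12 + 10.72) = 1.72 V.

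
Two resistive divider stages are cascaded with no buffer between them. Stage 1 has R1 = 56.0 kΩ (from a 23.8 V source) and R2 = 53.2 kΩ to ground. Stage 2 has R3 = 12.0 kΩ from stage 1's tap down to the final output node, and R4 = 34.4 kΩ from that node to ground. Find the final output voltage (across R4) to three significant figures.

V_out ≈ 5.41 V

Stage 2 presents R3+R4 = 46.40 kΩ as a load on stage 1's tap.
Stage 1's lower leg becomes R2‖(R3+R4) = 24.78 kΩ, so V_mid = 23.8 × 24.78/80.78 = 7.302 V.
Stage 2 is itself unloaded: V_out = V_mid × R4/(R3+R4) = 7.302 × 34.4/46.40 = 5.41 V.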